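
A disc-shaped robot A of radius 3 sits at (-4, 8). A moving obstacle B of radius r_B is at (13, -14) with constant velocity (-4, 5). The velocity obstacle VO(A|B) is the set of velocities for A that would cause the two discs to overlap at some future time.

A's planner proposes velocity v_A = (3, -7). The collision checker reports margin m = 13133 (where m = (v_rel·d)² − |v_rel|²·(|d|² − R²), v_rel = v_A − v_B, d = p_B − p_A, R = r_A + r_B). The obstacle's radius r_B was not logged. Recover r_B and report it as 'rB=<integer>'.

m = 13133
d = (17, -22);  v_rel = (7, -12),  |v_rel|² = 193
v_rel×d = (7)·(-22) − (-12)·(17) = 50
since m = R²·193 − 50²:  R² = (2500 + 13133) / 193 = 81
R = √81 = 9  ⇒  r_B = 9 − 3 = 6

rB=6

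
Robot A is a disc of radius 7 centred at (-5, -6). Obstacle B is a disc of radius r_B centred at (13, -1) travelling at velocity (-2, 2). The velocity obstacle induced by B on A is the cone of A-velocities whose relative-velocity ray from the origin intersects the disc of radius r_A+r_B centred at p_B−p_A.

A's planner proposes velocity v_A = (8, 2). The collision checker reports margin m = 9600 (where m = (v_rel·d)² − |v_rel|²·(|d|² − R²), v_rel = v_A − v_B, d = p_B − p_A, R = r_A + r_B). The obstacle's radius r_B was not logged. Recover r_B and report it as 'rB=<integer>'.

m = 9600
d = (18, 5);  v_rel = (10, 0),  |v_rel|² = 100
v_rel×d = (10)·(5) − (0)·(18) = 50
since m = R²·100 − 50²:  R² = (2500 + 9600) / 100 = 121
R = √121 = 11  ⇒  r_B = 11 − 7 = 4

rB=4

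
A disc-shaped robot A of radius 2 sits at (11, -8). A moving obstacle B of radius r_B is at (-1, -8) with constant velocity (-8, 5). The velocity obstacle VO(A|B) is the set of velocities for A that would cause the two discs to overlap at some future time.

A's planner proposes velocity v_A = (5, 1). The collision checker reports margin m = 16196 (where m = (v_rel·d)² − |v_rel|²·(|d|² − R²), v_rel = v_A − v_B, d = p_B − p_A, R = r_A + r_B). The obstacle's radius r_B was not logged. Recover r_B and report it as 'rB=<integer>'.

m = 16196
d = (-12, 0);  v_rel = (13, -4),  |v_rel|² = 185
v_rel×d = (13)·(0) − (-4)·(-12) = -48
since m = R²·185 − (-48)²:  R² = (2304 + 16196) / 185 = 100
R = √100 = 10  ⇒  r_B = 10 − 2 = 8

rB=8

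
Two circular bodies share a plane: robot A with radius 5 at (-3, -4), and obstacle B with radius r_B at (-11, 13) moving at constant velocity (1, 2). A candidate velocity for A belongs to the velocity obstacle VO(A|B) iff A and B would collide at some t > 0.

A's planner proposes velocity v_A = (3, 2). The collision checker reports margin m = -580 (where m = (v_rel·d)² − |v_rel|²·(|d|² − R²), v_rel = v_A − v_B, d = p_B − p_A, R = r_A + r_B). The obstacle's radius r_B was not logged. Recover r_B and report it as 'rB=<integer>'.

m = -580
d = (-8, 17);  v_rel = (2, 0),  |v_rel|² = 4
v_rel×d = (2)·(17) − (0)·(-8) = 34
since m = R²·4 − 34²:  R² = (1156 + -580) / 4 = 144
R = √144 = 12  ⇒  r_B = 12 − 5 = 7

rB=7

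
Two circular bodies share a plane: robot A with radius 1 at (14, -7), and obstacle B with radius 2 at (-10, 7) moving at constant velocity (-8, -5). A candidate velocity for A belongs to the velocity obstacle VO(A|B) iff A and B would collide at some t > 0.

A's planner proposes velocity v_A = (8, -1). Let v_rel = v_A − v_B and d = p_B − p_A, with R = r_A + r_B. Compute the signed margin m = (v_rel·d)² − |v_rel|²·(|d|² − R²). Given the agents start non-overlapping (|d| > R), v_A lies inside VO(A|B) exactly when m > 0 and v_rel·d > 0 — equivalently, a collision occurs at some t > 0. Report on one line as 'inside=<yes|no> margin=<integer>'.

d = (-24, 14),  |d|² = 772;  R = 1+2 = 3,  c = 772−3² = 763
v_rel = (16, 4),  |v_rel|² = 272;  v_rel·d = (16)·(-24) + (4)·(14) = -328
272·t² + 656·t + 763 = 0  ⇒  m = (-328)² − 272·763 = -99952
m = -99952 < 0,  v_rel·d = -328 < 0  ⇒  outside

inside=no margin=-99952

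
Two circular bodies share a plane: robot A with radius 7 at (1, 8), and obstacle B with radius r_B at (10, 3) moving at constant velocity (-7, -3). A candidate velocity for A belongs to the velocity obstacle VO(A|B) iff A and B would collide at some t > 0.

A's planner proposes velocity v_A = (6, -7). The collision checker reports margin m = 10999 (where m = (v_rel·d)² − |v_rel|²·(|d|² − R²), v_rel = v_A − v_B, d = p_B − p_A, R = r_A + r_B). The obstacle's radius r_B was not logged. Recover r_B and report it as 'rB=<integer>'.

m = 10999
d = (9, -5);  v_rel = (13, -4),  |v_rel|² = 185
v_rel×d = (13)·(-5) − (-4)·(9) = -29
since m = R²·185 − (-29)²:  R² = (841 + 10999) / 185 = 64
R = √64 = 8  ⇒  r_B = 8 − 7 = 1

rB=1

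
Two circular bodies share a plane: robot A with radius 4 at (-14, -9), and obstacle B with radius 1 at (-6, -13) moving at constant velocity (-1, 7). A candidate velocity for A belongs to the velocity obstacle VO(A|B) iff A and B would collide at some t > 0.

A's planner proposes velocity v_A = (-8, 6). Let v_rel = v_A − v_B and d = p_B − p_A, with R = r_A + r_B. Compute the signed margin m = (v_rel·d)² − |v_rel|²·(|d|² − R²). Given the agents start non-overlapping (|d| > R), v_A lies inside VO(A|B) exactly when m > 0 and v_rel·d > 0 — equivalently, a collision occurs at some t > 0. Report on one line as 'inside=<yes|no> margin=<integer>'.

d = (8, -4),  |d|² = 80;  R = 4+1 = 5,  c = 80−5² = 55
v_rel = (-7, -1),  |v_rel|² = 50;  v_rel·d = (-7)·(8) + (-1)·(-4) = -52
50·t² + 104·t + 55 = 0  ⇒  m = (-52)² − 50·55 = -46
m = -46 < 0,  v_rel·d = -52 < 0  ⇒  outside

inside=no margin=-46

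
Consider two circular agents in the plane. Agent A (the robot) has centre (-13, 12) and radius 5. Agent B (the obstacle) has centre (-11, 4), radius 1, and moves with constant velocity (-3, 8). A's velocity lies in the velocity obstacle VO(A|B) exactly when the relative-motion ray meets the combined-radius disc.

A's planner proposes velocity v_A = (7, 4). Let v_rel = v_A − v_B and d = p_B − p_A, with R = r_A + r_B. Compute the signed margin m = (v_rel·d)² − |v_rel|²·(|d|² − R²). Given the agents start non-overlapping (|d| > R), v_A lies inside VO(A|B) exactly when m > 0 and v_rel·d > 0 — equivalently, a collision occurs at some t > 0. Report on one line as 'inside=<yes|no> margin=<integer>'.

d = (2, -8),  |d|² = 68;  R = 5+1 = 6,  c = 68−6² = 32
v_rel = (10, -4),  |v_rel|² = 116;  v_rel·d = (10)·(2) + (-4)·(-8) = 52
116·t² − 104·t + 32 = 0  ⇒  m = 52² − 116·32 = -1008
m = -1008 < 0,  v_rel·d = 52 > 0  ⇒  outside

inside=no margin=-1008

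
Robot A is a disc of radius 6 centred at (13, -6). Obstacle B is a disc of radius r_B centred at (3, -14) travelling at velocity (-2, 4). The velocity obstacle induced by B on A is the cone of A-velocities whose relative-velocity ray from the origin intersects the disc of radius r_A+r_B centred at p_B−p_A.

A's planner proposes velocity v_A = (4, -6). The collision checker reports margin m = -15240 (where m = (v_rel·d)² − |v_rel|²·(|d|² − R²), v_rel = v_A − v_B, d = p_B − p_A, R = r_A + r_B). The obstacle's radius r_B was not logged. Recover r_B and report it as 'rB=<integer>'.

m = -15240
d = (-10, -8);  v_rel = (6, -10),  |v_rel|² = 136
v_rel×d = (6)·(-8) − (-10)·(-10) = -148
since m = R²·136 − (-148)²:  R² = (21904 + -15240) / 136 = 49
R = √49 = 7  ⇒  r_B = 7 − 6 = 1

rB=1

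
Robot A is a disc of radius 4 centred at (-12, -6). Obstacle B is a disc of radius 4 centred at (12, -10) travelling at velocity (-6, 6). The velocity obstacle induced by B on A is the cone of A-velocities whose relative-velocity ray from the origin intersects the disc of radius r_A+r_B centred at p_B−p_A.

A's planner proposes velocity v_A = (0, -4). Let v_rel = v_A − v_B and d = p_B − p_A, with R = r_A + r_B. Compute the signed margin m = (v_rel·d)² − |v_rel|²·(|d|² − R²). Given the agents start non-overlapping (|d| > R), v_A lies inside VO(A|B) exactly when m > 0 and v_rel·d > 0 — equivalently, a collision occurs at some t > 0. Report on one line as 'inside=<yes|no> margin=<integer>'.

d = (24, -4),  |d|² = 592;  R = 4+4 = 8,  c = 592−8² = 528
v_rel = (6, -10),  |v_rel|² = 136;  v_rel·d = (6)·(24) + (-10)·(-4) = 184
136·t² − 368·t + 528 = 0  ⇒  m = 184² − 136·528 = -37952
m = -37952 < 0,  v_rel·d = 184 > 0  ⇒  outside

inside=no margin=-37952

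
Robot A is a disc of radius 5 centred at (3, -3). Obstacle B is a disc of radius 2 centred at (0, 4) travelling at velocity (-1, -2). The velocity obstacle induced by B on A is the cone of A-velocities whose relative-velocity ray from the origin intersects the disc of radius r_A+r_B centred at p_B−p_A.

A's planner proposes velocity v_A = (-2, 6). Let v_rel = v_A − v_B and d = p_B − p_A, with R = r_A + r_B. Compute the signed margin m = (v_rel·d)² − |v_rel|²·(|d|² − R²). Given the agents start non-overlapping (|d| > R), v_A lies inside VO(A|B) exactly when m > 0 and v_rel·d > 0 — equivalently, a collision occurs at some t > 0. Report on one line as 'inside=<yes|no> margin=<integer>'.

d = (-3, 7),  |d|² = 58;  R = 5+2 = 7,  c = 58−7² = 9
v_rel = (-1, 8),  |v_rel|² = 65;  v_rel·d = (-1)·(-3) + (8)·(7) = 59
65·t² − 118·t + 9 = 0  ⇒  m = 59² − 65·9 = 2896
m = 2896 > 0,  v_rel·d = 59 > 0  ⇒  inside

inside=yes margin=2896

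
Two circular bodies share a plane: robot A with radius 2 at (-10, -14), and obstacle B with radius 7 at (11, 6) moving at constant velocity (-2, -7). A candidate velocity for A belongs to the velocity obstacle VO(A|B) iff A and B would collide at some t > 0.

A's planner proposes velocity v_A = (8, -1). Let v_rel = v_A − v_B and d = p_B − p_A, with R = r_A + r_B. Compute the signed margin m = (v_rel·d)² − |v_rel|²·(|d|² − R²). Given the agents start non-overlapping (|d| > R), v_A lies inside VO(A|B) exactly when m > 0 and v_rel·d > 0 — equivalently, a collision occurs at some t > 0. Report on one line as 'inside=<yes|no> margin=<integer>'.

d = (21, 20),  |d|² = 841;  R = 2+7 = 9,  c = 841−9² = 760
v_rel = (10, 6),  |v_rel|² = 136;  v_rel·d = (10)·(21) + (6)·(20) = 330
136·t² − 660·t + 760 = 0  ⇒  m = 330² − 136·760 = 5540
m = 5540 > 0,  v_rel·d = 330 > 0  ⇒  inside

inside=yes margin=5540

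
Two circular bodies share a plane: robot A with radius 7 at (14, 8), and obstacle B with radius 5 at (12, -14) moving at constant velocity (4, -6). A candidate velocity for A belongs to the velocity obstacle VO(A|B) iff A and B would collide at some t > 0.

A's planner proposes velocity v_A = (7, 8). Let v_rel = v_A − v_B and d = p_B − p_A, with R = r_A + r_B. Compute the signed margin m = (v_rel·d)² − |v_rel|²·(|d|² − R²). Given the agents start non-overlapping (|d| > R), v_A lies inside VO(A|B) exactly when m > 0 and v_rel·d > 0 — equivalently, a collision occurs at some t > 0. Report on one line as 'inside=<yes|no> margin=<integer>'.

d = (-2, -22),  |d|² = 488;  R = 7+5 = 12,  c = 488−12² = 344
v_rel = (3, 14),  |v_rel|² = 205;  v_rel·d = (3)·(-2) + (14)·(-22) = -314
205·t² + 628·t + 344 = 0  ⇒  m = (-314)² − 205·344 = 28076
m = 28076 > 0,  v_rel·d = -314 < 0  ⇒  outside

inside=no margin=28076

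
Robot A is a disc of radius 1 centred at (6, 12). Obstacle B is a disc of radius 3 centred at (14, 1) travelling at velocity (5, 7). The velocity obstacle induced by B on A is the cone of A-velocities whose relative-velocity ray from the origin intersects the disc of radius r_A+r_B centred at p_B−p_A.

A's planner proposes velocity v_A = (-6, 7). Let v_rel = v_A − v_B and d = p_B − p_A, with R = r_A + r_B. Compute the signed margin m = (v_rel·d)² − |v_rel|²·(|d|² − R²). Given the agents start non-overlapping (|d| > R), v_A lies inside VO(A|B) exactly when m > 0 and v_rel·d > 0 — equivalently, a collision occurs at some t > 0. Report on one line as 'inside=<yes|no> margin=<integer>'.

d = (8, -11),  |d|² = 185;  R = 1+3 = 4,  c = 185−4² = 169
v_rel = (-11, 0),  |v_rel|² = 121;  v_rel·d = (-11)·(8) + (0)·(-11) = -88
121·t² + 176·t + 169 = 0  ⇒  m = (-88)² − 121·169 = -12705
m = -12705 < 0,  v_rel·d = -88 < 0  ⇒  outside

inside=no margin=-12705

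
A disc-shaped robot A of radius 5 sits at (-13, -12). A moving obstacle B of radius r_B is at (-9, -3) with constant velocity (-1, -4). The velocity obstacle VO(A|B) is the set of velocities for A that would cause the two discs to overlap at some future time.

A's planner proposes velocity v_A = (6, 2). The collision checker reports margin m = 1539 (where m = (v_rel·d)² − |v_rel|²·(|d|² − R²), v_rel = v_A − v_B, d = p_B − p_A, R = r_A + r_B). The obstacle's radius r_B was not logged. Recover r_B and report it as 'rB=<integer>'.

m = 1539
d = (4, 9);  v_rel = (7, 6),  |v_rel|² = 85
v_rel×d = (7)·(9) − (6)·(4) = 39
since m = R²·85 − 39²:  R² = (1521 + 1539) / 85 = 36
R = √36 = 6  ⇒  r_B = 6 − 5 = 1

rB=1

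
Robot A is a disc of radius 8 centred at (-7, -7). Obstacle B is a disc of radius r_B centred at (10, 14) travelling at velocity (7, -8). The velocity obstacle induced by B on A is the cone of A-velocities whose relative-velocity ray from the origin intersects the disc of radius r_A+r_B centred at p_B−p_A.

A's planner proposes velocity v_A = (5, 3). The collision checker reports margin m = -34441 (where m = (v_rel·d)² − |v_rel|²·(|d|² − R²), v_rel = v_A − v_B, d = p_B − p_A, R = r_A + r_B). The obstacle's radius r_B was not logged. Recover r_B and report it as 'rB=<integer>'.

m = -34441
d = (17, 21);  v_rel = (-2, 11),  |v_rel|² = 125
v_rel×d = (-2)·(21) − (11)·(17) = -229
since m = R²·125 − (-229)²:  R² = (52441 + -34441) / 125 = 144
R = √144 = 12  ⇒  r_B = 12 − 8 = 4

rB=4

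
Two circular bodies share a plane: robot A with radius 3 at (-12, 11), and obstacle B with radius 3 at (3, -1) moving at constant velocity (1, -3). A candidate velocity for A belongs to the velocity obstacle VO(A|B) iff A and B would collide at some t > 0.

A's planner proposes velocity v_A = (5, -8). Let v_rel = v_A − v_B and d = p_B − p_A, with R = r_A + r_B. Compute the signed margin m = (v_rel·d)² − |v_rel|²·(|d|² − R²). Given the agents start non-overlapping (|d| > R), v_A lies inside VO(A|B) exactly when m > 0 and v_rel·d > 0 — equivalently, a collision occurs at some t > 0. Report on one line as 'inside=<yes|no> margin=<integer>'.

d = (15, -12),  |d|² = 369;  R = 3+3 = 6,  c = 369−6² = 333
v_rel = (4, -5),  |v_rel|² = 41;  v_rel·d = (4)·(15) + (-5)·(-12) = 120
41·t² − 240·t + 333 = 0  ⇒  m = 120² − 41·333 = 747
m = 747 > 0,  v_rel·d = 120 > 0  ⇒  inside

inside=yes margin=747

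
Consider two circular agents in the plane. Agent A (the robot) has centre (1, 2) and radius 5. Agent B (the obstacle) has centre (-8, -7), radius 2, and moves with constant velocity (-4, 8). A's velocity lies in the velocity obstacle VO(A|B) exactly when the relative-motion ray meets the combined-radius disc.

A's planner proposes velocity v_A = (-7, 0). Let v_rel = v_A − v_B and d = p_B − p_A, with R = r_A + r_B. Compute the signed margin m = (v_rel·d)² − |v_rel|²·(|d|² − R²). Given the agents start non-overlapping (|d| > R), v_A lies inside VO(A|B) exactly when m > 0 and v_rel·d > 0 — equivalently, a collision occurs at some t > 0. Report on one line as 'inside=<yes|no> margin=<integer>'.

d = (-9, -9),  |d|² = 162;  R = 5+2 = 7,  c = 162−7² = 113
v_rel = (-3, -8),  |v_rel|² = 73;  v_rel·d = (-3)·(-9) + (-8)·(-9) = 99
73·t² − 198·t + 113 = 0  ⇒  m = 99² − 73·113 = 1552
m = 1552 > 0,  v_rel·d = 99 > 0  ⇒  inside

inside=yes margin=1552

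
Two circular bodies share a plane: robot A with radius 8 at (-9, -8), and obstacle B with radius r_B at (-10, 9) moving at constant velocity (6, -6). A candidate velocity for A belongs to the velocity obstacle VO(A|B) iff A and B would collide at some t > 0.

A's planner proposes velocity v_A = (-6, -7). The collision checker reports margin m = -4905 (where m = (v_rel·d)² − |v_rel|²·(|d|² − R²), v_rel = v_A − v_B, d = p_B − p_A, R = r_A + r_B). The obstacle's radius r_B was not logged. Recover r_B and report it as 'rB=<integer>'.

m = -4905
d = (-1, 17);  v_rel = (-12, -1),  |v_rel|² = 145
v_rel×d = (-12)·(17) − (-1)·(-1) = -205
since m = R²·145 − (-205)²:  R² = (42025 + -4905) / 145 = 256
R = √256 = 16  ⇒  r_B = 16 − 8 = 8

rB=8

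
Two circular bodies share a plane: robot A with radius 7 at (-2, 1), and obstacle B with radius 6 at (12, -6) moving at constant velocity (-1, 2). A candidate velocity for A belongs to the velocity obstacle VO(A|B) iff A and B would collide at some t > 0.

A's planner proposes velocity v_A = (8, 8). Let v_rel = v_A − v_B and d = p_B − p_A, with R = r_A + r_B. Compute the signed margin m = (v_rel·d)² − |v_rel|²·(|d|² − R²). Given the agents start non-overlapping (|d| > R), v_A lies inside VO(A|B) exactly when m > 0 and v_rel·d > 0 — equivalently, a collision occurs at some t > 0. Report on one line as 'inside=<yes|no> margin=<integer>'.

d = (14, -7),  |d|² = 245;  R = 7+6 = 13,  c = 245−13² = 76
v_rel = (9, 6),  |v_rel|² = 117;  v_rel·d = (9)·(14) + (6)·(-7) = 84
117·t² − 168·t + 76 = 0  ⇒  m = 84² − 117·76 = -1836
m = -1836 < 0,  v_rel·d = 84 > 0  ⇒  outside

inside=no margin=-1836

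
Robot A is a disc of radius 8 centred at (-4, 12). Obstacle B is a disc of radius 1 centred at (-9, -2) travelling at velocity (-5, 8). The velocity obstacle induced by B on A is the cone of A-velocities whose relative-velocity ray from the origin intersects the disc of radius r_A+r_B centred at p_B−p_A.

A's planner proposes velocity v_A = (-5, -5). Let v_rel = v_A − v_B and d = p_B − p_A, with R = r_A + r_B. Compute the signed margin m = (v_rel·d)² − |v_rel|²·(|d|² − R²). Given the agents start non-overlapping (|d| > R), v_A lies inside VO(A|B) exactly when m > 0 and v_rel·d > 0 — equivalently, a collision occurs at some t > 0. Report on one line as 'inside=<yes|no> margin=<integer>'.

d = (-5, -14),  |d|² = 221;  R = 8+1 = 9,  c = 221−9² = 140
v_rel = (0, -13),  |v_rel|² = 169;  v_rel·d = (0)·(-5) + (-13)·(-14) = 182
169·t² − 364·t + 140 = 0  ⇒  m = 182² − 169·140 = 9464
m = 9464 > 0,  v_rel·d = 182 > 0  ⇒  inside

inside=yes margin=9464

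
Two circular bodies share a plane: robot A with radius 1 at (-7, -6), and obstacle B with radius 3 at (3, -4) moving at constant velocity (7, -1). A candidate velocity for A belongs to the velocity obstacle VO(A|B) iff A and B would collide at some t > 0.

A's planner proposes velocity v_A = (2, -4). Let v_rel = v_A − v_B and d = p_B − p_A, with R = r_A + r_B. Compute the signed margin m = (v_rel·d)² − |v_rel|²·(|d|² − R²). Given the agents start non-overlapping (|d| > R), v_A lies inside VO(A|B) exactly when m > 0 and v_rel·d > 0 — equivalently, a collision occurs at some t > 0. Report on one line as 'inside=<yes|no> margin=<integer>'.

d = (10, 2),  |d|² = 104;  R = 1+3 = 4,  c = 104−4² = 88
v_rel = (-5, -3),  |v_rel|² = 34;  v_rel·d = (-5)·(10) + (-3)·(2) = -56
34·t² + 112·t + 88 = 0  ⇒  m = (-56)² − 34·88 = 144
m = 144 > 0,  v_rel·d = -56 < 0  ⇒  outside

inside=no margin=144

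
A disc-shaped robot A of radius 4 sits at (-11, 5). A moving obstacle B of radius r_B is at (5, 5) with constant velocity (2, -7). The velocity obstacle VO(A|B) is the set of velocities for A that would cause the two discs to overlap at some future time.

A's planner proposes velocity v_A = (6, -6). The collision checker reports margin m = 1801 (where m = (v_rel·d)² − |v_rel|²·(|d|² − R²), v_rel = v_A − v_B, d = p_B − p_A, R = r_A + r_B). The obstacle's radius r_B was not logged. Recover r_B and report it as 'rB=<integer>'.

m = 1801
d = (16, 0);  v_rel = (4, 1),  |v_rel|² = 17
v_rel×d = (4)·(0) − (1)·(16) = -16
since m = R²·17 − (-16)²:  R² = (256 + 1801) / 17 = 121
R = √121 = 11  ⇒  r_B = 11 − 4 = 7

rB=7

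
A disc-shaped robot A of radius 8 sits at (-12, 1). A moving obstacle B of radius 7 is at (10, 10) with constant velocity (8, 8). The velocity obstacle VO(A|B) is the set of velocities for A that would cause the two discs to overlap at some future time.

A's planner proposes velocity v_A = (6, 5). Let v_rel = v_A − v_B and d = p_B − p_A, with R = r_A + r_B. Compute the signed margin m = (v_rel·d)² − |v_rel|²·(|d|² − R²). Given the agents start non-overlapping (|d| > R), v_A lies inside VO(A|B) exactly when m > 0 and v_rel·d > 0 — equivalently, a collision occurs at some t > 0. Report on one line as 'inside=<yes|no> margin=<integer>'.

d = (22, 9),  |d|² = 565;  R = 8+7 = 15,  c = 565−15² = 340
v_rel = (-2, -3),  |v_rel|² = 13;  v_rel·d = (-2)·(22) + (-3)·(9) = -71
13·t² + 142·t + 340 = 0  ⇒  m = (-71)² − 13·340 = 621
m = 621 > 0,  v_rel·d = -71 < 0  ⇒  outside

inside=no margin=621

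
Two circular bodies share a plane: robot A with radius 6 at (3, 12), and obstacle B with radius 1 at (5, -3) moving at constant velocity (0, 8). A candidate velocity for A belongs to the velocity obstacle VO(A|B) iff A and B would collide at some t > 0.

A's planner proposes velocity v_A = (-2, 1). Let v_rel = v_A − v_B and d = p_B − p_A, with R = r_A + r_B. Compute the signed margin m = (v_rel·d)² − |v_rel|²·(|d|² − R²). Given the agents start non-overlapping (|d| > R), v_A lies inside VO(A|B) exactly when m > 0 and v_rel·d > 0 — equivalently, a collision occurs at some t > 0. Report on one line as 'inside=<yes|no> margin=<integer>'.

d = (2, -15),  |d|² = 229;  R = 6+1 = 7,  c = 229−7² = 180
v_rel = (-2, -7),  |v_rel|² = 53;  v_rel·d = (-2)·(2) + (-7)·(-15) = 101
53·t² − 202·t + 180 = 0  ⇒  m = 101² − 53·180 = 661
m = 661 > 0,  v_rel·d = 101 > 0  ⇒  inside

inside=yes margin=661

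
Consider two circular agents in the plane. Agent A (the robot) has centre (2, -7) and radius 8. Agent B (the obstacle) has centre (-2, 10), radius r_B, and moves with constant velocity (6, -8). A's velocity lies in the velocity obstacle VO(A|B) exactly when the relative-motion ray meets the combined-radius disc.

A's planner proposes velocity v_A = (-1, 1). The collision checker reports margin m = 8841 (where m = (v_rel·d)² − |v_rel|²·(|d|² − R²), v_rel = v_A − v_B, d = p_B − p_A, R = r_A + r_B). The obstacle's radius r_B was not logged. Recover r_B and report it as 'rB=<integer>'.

m = 8841
d = (-4, 17);  v_rel = (-7, 9),  |v_rel|² = 130
v_rel×d = (-7)·(17) − (9)·(-4) = -83
since m = R²·130 − (-83)²:  R² = (6889 + 8841) / 130 = 121
R = √121 = 11  ⇒  r_B = 11 − 8 = 3

rB=3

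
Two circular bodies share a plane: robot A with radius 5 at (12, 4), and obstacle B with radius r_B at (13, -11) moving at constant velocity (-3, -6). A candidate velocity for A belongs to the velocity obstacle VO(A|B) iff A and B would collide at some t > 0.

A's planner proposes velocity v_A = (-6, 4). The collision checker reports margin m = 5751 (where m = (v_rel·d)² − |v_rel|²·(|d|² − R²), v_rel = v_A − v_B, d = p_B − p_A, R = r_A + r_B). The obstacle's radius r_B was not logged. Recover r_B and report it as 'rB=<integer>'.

m = 5751
d = (1, -15);  v_rel = (-3, 10),  |v_rel|² = 109
v_rel×d = (-3)·(-15) − (10)·(1) = 35
since m = R²·109 − 35²:  R² = (1225 + 5751) / 109 = 64
R = √64 = 8  ⇒  r_B = 8 − 5 = 3

rB=3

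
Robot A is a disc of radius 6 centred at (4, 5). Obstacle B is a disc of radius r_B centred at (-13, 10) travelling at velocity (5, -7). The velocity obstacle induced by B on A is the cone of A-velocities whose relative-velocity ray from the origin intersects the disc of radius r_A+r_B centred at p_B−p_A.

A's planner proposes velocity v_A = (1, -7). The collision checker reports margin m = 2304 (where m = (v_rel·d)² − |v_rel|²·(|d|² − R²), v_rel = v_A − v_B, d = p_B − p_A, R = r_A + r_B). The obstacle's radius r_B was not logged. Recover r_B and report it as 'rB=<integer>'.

m = 2304
d = (-17, 5);  v_rel = (-4, 0),  |v_rel|² = 16
v_rel×d = (-4)·(5) − (0)·(-17) = -20
since m = R²·16 − (-20)²:  R² = (400 + 2304) / 16 = 169
R = √169 = 13  ⇒  r_B = 13 − 6 = 7

rB=7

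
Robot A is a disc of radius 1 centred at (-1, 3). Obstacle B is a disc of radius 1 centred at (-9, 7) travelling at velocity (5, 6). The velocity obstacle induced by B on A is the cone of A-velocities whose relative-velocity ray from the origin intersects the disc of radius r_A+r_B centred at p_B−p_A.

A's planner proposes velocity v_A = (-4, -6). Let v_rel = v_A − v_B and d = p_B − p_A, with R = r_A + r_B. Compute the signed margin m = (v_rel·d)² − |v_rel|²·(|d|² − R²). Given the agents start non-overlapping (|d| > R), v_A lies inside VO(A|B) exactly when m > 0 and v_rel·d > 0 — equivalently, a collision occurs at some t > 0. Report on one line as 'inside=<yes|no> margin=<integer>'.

d = (-8, 4),  |d|² = 80;  R = 1+1 = 2,  c = 80−2² = 76
v_rel = (-9, -12),  |v_rel|² = 225;  v_rel·d = (-9)·(-8) + (-12)·(4) = 24
225·t² − 48·t + 76 = 0  ⇒  m = 24² − 225·76 = -16524
m = -16524 < 0,  v_rel·d = 24 > 0  ⇒  outside

inside=no margin=-16524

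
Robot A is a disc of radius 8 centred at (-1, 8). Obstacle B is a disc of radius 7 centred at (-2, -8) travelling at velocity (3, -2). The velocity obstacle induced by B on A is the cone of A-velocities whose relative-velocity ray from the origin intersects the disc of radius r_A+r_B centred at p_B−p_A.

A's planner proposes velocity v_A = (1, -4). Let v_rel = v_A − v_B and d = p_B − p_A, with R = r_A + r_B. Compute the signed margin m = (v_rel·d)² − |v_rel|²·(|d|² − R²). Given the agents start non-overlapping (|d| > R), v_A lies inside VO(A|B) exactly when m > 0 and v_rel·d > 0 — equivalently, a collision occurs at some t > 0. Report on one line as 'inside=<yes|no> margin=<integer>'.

d = (-1, -16),  |d|² = 257;  R = 8+7 = 15,  c = 257−15² = 32
v_rel = (-2, -2),  |v_rel|² = 8;  v_rel·d = (-2)·(-1) + (-2)·(-16) = 34
8·t² − 68·t + 32 = 0  ⇒  m = 34² − 8·32 = 900
m = 900 > 0,  v_rel·d = 34 > 0  ⇒  inside

inside=yes margin=900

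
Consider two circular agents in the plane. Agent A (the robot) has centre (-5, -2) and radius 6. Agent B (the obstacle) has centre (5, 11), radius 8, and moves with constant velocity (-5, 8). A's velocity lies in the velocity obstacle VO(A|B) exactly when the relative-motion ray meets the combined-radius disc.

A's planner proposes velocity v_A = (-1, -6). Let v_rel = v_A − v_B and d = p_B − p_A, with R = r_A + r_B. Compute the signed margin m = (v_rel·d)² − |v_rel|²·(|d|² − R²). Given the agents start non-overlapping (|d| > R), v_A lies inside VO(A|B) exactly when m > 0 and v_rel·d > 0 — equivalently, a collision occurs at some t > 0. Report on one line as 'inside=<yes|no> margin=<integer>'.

d = (10, 13),  |d|² = 269;  R = 6+8 = 14,  c = 269−14² = 73
v_rel = (4, -14),  |v_rel|² = 212;  v_rel·d = (4)·(10) + (-14)·(13) = -142
212·t² + 284·t + 73 = 0  ⇒  m = (-142)² − 212·73 = 4688
m = 4688 > 0,  v_rel·d = -142 < 0  ⇒  outside

inside=no margin=4688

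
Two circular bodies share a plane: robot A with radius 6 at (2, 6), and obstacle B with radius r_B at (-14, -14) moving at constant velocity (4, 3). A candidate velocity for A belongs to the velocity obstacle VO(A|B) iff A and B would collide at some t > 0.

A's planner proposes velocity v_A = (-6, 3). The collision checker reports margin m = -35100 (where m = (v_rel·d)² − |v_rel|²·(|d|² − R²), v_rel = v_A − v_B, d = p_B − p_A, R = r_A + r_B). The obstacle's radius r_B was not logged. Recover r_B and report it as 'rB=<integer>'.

m = -35100
d = (-16, -20);  v_rel = (-10, 0),  |v_rel|² = 100
v_rel×d = (-10)·(-20) − (0)·(-16) = 200
since m = R²·100 − 200²:  R² = (40000 + -35100) / 100 = 49
R = √49 = 7  ⇒  r_B = 7 − 6 = 1

rB=1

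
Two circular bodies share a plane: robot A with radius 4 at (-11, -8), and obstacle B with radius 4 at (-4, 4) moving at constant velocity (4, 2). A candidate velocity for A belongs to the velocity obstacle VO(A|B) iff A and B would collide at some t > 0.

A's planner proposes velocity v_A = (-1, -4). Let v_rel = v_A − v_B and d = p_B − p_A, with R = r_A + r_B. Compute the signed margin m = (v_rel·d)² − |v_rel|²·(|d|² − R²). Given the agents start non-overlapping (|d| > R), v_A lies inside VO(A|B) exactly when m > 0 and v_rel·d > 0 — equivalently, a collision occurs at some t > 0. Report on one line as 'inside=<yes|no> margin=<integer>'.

d = (7, 12),  |d|² = 193;  R = 4+4 = 8,  c = 193−8² = 129
v_rel = (-5, -6),  |v_rel|² = 61;  v_rel·d = (-5)·(7) + (-6)·(12) = -107
61·t² + 214·t + 129 = 0  ⇒  m = (-107)² − 61·129 = 3580
m = 3580 > 0,  v_rel·d = -107 < 0  ⇒  outside

inside=no margin=3580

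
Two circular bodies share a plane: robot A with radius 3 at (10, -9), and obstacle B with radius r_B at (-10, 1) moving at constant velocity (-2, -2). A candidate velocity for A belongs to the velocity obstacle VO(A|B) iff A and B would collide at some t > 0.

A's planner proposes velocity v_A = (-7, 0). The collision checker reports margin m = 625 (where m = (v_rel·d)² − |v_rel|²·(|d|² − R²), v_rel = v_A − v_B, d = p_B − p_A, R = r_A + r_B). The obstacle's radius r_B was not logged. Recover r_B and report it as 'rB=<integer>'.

m = 625
d = (-20, 10);  v_rel = (-5, 2),  |v_rel|² = 29
v_rel×d = (-5)·(10) − (2)·(-20) = -10
since m = R²·29 − (-10)²:  R² = (100 + 625) / 29 = 25
R = √25 = 5  ⇒  r_B = 5 − 3 = 2

rB=2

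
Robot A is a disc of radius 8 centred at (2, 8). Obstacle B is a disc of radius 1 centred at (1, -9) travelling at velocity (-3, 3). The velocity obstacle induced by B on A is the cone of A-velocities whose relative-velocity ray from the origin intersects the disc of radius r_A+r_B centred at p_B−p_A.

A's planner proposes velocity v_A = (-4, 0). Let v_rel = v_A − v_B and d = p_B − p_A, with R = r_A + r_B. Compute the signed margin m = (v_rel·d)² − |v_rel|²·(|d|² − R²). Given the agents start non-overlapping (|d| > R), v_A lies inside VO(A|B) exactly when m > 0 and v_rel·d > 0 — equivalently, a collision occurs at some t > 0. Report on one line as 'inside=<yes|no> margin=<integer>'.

d = (-1, -17),  |d|² = 290;  R = 8+1 = 9,  c = 290−9² = 209
v_rel = (-1, -3),  |v_rel|² = 10;  v_rel·d = (-1)·(-1) + (-3)·(-17) = 52
10·t² − 104·t + 209 = 0  ⇒  m = 52² − 10·209 = 614
m = 614 > 0,  v_rel·d = 52 > 0  ⇒  inside

inside=yes margin=614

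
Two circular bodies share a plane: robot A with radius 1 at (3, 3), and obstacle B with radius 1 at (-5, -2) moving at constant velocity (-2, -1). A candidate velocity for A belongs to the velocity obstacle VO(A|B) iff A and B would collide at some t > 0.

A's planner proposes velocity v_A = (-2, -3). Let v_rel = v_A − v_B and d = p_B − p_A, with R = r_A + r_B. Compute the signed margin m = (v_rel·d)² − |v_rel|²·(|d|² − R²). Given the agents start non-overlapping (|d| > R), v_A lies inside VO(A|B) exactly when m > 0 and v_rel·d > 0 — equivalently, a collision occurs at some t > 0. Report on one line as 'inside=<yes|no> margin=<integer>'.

d = (-8, -5),  |d|² = 89;  R = 1+1 = 2,  c = 89−2² = 85
v_rel = (0, -2),  |v_rel|² = 4;  v_rel·d = (0)·(-8) + (-2)·(-5) = 10
4·t² − 20·t + 85 = 0  ⇒  m = 10² − 4·85 = -240
m = -240 < 0,  v_rel·d = 10 > 0  ⇒  outside

inside=no margin=-240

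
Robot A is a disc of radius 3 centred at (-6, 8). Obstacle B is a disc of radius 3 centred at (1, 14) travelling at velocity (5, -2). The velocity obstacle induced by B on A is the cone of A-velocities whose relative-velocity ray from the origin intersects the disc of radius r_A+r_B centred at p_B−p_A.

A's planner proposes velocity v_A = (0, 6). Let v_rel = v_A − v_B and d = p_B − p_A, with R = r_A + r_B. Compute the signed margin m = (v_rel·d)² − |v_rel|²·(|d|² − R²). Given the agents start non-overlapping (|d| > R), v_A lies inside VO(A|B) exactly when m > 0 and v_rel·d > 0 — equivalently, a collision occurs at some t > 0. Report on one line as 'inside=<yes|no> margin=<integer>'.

d = (7, 6),  |d|² = 85;  R = 3+3 = 6,  c = 85−6² = 49
v_rel = (-5, 8),  |v_rel|² = 89;  v_rel·d = (-5)·(7) + (8)·(6) = 13
89·t² − 26·t + 49 = 0  ⇒  m = 13² − 89·49 = -4192
m = -4192 < 0,  v_rel·d = 13 > 0  ⇒  outside

inside=no margin=-4192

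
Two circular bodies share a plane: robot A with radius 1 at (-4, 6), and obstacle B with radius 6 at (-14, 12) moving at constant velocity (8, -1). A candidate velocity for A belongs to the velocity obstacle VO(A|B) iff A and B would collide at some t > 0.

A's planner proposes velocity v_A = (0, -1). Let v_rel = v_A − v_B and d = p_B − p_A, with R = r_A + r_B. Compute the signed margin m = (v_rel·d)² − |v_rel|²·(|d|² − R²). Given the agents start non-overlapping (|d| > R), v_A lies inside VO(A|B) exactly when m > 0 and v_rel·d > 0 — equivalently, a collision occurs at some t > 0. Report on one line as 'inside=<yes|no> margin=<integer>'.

d = (-10, 6),  |d|² = 136;  R = 1+6 = 7,  c = 136−7² = 87
v_rel = (-8, 0),  |v_rel|² = 64;  v_rel·d = (-8)·(-10) + (0)·(6) = 80
64·t² − 160·t + 87 = 0  ⇒  m = 80² − 64·87 = 832
m = 832 > 0,  v_rel·d = 80 > 0  ⇒  inside

inside=yes margin=832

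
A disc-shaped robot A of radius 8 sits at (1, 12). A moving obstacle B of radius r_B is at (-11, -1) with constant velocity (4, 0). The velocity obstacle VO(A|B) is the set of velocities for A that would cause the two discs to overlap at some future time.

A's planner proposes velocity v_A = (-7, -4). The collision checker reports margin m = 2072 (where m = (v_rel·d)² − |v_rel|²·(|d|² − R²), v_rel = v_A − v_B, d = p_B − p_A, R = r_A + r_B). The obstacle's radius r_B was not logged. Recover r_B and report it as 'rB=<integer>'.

m = 2072
d = (-12, -13);  v_rel = (-11, -4),  |v_rel|² = 137
v_rel×d = (-11)·(-13) − (-4)·(-12) = 95
since m = R²·137 − 95²:  R² = (9025 + 2072) / 137 = 81
R = √81 = 9  ⇒  r_B = 9 − 8 = 1

rB=1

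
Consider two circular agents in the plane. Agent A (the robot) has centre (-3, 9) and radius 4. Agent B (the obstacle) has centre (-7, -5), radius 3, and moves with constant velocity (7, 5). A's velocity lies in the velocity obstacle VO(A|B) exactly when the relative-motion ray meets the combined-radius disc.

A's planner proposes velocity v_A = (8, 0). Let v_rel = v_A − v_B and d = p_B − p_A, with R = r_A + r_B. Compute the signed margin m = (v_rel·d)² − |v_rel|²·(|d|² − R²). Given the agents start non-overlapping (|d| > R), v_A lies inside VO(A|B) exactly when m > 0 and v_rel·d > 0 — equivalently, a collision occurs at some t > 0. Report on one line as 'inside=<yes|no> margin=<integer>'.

d = (-4, -14),  |d|² = 212;  R = 4+3 = 7,  c = 212−7² = 163
v_rel = (1, -5),  |v_rel|² = 26;  v_rel·d = (1)·(-4) + (-5)·(-14) = 66
26·t² − 132·t + 163 = 0  ⇒  m = 66² − 26·163 = 118
m = 118 > 0,  v_rel·d = 66 > 0  ⇒  inside

inside=yes margin=118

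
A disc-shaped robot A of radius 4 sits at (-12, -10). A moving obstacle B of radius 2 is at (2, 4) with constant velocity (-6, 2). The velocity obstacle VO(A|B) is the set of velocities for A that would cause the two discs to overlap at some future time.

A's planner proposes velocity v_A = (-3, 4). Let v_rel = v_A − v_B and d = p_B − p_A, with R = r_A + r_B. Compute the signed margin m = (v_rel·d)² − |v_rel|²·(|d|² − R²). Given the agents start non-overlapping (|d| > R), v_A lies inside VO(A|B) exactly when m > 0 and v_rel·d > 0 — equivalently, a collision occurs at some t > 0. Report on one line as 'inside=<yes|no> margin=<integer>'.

d = (14, 14),  |d|² = 392;  R = 4+2 = 6,  c = 392−6² = 356
v_rel = (3, 2),  |v_rel|² = 13;  v_rel·d = (3)·(14) + (2)·(14) = 70
13·t² − 140·t + 356 = 0  ⇒  m = 70² − 13·356 = 272
m = 272 > 0,  v_rel·d = 70 > 0  ⇒  inside

inside=yes margin=272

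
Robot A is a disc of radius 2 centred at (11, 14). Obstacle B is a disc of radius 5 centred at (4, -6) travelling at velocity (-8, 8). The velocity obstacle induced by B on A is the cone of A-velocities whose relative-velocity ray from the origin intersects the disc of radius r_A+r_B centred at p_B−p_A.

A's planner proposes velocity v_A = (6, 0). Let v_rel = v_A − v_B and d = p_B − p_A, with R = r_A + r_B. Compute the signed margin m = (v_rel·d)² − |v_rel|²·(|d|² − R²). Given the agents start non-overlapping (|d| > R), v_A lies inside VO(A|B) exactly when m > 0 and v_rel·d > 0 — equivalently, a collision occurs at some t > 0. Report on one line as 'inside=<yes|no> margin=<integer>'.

d = (-7, -20),  |d|² = 449;  R = 2+5 = 7,  c = 449−7² = 400
v_rel = (14, -8),  |v_rel|² = 260;  v_rel·d = (14)·(-7) + (-8)·(-20) = 62
260·t² − 124·t + 400 = 0  ⇒  m = 62² − 260·400 = -100156
m = -100156 < 0,  v_rel·d = 62 > 0  ⇒  outside

inside=no margin=-100156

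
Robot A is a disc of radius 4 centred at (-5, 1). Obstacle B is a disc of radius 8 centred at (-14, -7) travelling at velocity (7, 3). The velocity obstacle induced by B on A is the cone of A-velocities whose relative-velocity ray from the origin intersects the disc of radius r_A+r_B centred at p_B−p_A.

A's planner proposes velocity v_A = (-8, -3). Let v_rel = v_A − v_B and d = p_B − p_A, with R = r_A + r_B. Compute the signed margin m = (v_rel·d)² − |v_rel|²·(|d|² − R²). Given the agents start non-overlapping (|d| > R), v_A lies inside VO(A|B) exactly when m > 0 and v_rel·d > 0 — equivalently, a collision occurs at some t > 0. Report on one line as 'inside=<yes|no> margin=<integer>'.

d = (-9, -8),  |d|² = 145;  R = 4+8 = 12,  c = 145−12² = 1
v_rel = (-15, -6),  |v_rel|² = 261;  v_rel·d = (-15)·(-9) + (-6)·(-8) = 183
261·t² − 366·t + 1 = 0  ⇒  m = 183² − 261·1 = 33228
m = 33228 > 0,  v_rel·d = 183 > 0  ⇒  inside

inside=yes margin=33228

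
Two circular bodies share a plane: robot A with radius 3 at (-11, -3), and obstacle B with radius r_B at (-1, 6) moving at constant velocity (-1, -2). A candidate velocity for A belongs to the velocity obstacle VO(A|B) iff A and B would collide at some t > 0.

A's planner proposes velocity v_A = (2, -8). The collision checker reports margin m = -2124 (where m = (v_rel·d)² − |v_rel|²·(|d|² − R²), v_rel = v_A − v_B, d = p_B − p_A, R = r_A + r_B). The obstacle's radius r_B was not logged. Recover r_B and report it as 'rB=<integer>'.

m = -2124
d = (10, 9);  v_rel = (3, -6),  |v_rel|² = 45
v_rel×d = (3)·(9) − (-6)·(10) = 87
since m = R²·45 − 87²:  R² = (7569 + -2124) / 45 = 121
R = √121 = 11  ⇒  r_B = 11 − 3 = 8

rB=8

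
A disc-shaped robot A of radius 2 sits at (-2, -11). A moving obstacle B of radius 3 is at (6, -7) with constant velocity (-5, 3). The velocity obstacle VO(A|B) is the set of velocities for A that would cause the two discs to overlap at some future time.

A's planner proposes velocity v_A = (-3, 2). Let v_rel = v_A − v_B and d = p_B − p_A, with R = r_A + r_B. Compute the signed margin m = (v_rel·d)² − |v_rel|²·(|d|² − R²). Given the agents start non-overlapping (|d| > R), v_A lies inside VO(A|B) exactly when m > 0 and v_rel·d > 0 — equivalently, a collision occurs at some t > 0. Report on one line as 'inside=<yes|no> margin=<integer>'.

d = (8, 4),  |d|² = 80;  R = 2+3 = 5,  c = 80−5² = 55
v_rel = (2, -1),  |v_rel|² = 5;  v_rel·d = (2)·(8) + (-1)·(4) = 12
5·t² − 24·t + 55 = 0  ⇒  m = 12² − 5·55 = -131
m = -131 < 0,  v_rel·d = 12 > 0  ⇒  outside

inside=no margin=-131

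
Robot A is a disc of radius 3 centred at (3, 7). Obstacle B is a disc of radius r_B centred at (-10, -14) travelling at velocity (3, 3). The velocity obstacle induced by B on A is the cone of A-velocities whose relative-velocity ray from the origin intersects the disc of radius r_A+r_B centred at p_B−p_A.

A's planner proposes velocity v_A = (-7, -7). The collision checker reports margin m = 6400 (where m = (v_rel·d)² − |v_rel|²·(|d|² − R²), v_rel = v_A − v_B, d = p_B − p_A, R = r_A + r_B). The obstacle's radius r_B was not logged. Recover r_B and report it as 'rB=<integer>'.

m = 6400
d = (-13, -21);  v_rel = (-10, -10),  |v_rel|² = 200
v_rel×d = (-10)·(-21) − (-10)·(-13) = 80
since m = R²·200 − 80²:  R² = (6400 + 6400) / 200 = 64
R = √64 = 8  ⇒  r_B = 8 − 3 = 5

rB=5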